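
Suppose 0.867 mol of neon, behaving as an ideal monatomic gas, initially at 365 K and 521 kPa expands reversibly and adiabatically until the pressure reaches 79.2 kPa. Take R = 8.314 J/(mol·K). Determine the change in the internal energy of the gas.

-2090 J

V₁ = nRT₁/P₁ = 0.867×8.314×365/521 = 5.05 L.
Adiabatic: T₂/T₁ = (P₂/P₁)^((γ−1)/γ) ⇒ T₂ = 365×(0.152)^0.400 = 172 K; V₂ = 15.6 L.
For an ideal gas ΔU = nCvΔT with Cv = (3/2)R = 12.5 J/(mol·K).
ΔU = 0.867×12.5×(172−365) = -2090 J.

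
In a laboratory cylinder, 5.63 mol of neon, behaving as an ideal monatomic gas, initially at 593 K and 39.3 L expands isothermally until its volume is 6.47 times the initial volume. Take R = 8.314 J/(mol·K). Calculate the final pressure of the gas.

109 kPa

P₁ = nRT₁/V₁ = 5.63×8.314×593/39.3 = 706 kPa.
Isothermal: T stays 593 K; PV = const ⇒ V₂ = 254 L, P₂ = 109 kPa.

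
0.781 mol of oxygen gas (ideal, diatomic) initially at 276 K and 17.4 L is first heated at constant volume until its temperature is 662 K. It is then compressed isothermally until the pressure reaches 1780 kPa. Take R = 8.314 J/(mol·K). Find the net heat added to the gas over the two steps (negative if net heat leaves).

-2220 J

P₁ = nRT₁/V₁ = 0.781×8.314×276/17.4 = 103 kPa.
Step 1 — Isochoric: V stays 17.4 L; P/T = const ⇒ T₂ = 662 K, P₂ = 247 kPa.
W = 0 (no volume change).
ΔU = nCvΔT = 0.781×20.8×(662−276) = 6270 J.
Q = ΔU = 6270 J.
State after step 1: P = 247 kPa, V = 17.4 L, T = 662 K.
Step 2 — Isothermal: T stays 662 K; PV = const ⇒ V₂ = 2.41 L, P₂ = 1780 kPa.
ΔU = 0 (ideal gas, T constant).
W = nRT ln(V₂/V₁) = 0.781×8.314×662×ln(0.139) = -8490 J.
Q = ΔU + W = -8490 J.
Net over both steps: W = -8490 J, Q = -2220 J, ΔU = 6270 J.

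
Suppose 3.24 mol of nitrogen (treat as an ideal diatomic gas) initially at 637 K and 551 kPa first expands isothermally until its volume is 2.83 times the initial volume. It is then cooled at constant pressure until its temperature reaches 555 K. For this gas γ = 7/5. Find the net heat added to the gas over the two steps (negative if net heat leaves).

V₁ = nRT₁/P₁ = 3.24×8.314×637/551 = 31.1 L.
Step 1 — Isothermal: T stays 637 K; PV = const ⇒ V₂ = 88.1 L, P₂ = 195 kPa.
ΔU = 0 (ideal gas, T constant).
W = nRT ln(V₂/V₁) = 3.24×8.314×637×ln(2.83) = 17900 J.
Q = ΔU + W = 17900 J.
State after step 1: P = 195 kPa, V = 88.1 L, T = 637 K.
Step 2 — Isobaric: P stays 195 kPa; V/T = const ⇒ T₂ = 555 K, V₂ = 76.8 L.
W = PΔV = 195×(76.8−88.1) kPa·L = -2210 J.
ΔU = nCvΔT = 3.24×20.8×(555−637) = -5520 J.
Q = ΔU + W = nCpΔT = -7730 J.
Net over both steps: W = 15600 J, Q = 10100 J, ΔU = -5520 J.

10100 J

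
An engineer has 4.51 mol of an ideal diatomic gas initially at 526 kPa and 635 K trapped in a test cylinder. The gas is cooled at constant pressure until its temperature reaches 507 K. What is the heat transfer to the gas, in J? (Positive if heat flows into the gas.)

V₁ = nRT₁/P₁ = 4.51×8.314×635/526 = 45.3 L.
Isobaric: P stays 526 kPa; V/T = const ⇒ T₂ = 507 K, V₂ = 36.1 L.
W = PΔV = 526×(36.1−45.3) kPa·L = -4800 J.
ΔU = nCvΔT = 4.51×20.8×(507−635) = -12000 J.
Q = ΔU + W = nCpΔT = -16800 J.

-16800 J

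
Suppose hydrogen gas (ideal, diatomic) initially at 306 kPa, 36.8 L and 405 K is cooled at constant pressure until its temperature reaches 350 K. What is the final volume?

31.8 L

Isobaric: P stays 306 kPa; V/T = const ⇒ T₂ = 350 K, V₂ = 31.8 L.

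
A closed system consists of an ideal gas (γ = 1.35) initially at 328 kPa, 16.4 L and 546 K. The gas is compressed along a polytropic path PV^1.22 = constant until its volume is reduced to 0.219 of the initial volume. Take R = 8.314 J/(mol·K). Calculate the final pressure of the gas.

2090 kPa

Polytropic n=1.22: T₂ = T₁(V₁/V₂)^(n−1) = 546×(4.57)^0.22 = 763 K; P₂ = P₁(V₁/V₂)^n = 2090 kPa.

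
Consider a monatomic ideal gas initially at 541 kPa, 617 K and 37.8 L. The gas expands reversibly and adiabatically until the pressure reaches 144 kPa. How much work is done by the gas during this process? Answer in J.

n = P₁V₁/(RT₁) = 541×37.8/(8.314×617) = 3.99 mol.
Adiabatic: T₂/T₁ = (P₂/P₁)^((γ−1)/γ) ⇒ T₂ = 617×(0.266)^0.400 = 363 K; V₂ = 83.6 L.
ΔU = nCvΔT = 3.99×12.5×(363−617) = -12600 J.
Q = 0 for an adiabatic process, so W = −ΔU = 12600 J.

12600 J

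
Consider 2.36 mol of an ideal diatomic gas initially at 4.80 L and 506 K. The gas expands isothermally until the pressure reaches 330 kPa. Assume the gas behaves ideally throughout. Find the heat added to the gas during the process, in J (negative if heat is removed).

P₁ = nRT₁/V₁ = 2.36×8.314×506/4.80 = 2070 kPa.
Isothermal: T stays 506 K; PV = const ⇒ V₂ = 30.1 L, P₂ = 330 kPa.
ΔU = 0 (ideal gas, T constant).
W = nRT ln(V₂/V₁) = 2.36×8.314×506×ln(6.27) = 18200 J.
Q = ΔU + W = 18200 J.

18200 J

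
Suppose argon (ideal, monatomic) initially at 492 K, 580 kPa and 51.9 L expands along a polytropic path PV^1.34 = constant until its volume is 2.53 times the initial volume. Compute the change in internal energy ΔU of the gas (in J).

n = P₁V₁/(RT₁) = 580×51.9/(8.314×492) = 7.36 mol.
Polytropic n=1.34: T₂ = T₁(V₁/V₂)^(n−1) = 492×(0.395)^0.34 = 359 K; P₂ = P₁(V₁/V₂)^n = 167 kPa.
For an ideal gas ΔU = nCvΔT with Cv = (3/2)R = 12.5 J/(mol·K).
ΔU = 7.36×12.5×(359−492) = -12200 J.

-12200 J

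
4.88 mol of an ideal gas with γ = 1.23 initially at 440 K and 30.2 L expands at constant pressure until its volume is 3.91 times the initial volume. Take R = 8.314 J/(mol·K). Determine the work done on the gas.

-51900 J

P₁ = nRT₁/V₁ = 4.88×8.314×440/30.2 = 591 kPa.
Isobaric: P stays 591 kPa; V/T = const ⇒ T₂ = 1720 K, V₂ = 118 L.
W = PΔV = 591×(118−30.2) kPa·L = 51900 J.
Work done on the gas = −W_by = -51900 J.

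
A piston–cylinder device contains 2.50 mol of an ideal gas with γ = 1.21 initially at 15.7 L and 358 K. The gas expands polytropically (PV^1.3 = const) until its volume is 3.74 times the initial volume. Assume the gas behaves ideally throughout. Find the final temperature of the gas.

P₁ = nRT₁/V₁ = 2.50×8.314×358/15.7 = 474 kPa.
Polytropic n=1.3: T₂ = T₁(V₁/V₂)^(n−1) = 358×(0.267)^0.30 = 241 K; P₂ = P₁(V₁/V₂)^n = 85.3 kPa.

241 K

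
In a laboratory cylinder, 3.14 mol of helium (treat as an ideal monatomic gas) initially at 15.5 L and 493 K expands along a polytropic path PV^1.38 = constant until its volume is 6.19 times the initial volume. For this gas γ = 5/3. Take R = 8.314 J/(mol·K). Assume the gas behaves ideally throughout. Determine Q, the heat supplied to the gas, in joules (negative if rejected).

7280 J

P₁ = nRT₁/V₁ = 3.14×8.314×493/15.5 = 830 kPa.
Polytropic n=1.38: T₂ = T₁(V₁/V₂)^(n−1) = 493×(0.162)^0.38 = 247 K; P₂ = P₁(V₁/V₂)^n = 67.1 kPa.
W = (P₁V₁−P₂V₂)/(n−1) = (830×15.5−67.1×95.9)/0.38 = 16900 J.
ΔU = nCvΔT = 3.14×12.5×(247−493) = -9650 J.
Q = ΔU + W = 7280 J.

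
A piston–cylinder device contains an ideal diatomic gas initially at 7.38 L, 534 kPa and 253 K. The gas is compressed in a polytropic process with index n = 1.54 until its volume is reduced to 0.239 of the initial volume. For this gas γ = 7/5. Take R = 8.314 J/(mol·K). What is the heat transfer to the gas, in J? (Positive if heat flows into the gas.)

2980 J

n = P₁V₁/(RT₁) = 534×7.38/(8.314×253) = 1.87 mol.
Polytropic n=1.54: T₂ = T₁(V₁/V₂)^(n−1) = 253×(4.18)^0.54 = 548 K; P₂ = P₁(V₁/V₂)^n = 4840 kPa.
W = (P₁V₁−P₂V₂)/(n−1) = (534×7.38−4840×1.76)/0.54 = -8510 J.
ΔU = nCvΔT = 1.87×20.8×(548−253) = 11500 J.
Q = ΔU + W = 2980 J.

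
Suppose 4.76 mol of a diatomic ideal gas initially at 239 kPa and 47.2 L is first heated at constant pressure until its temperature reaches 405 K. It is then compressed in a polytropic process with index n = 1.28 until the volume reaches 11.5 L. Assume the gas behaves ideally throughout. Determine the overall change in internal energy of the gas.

T₁ = P₁V₁/(nR) = 239×47.2/(4.76×8.314) = 285 K.
Step 1 — Isobaric: P stays 239 kPa; V/T = const ⇒ T₂ = 405 K, V₂ = 67.1 L.
W = PΔV = 239×(67.1−47.2) kPa·L = 4750 J.
ΔU = nCvΔT = 4.76×20.8×(405−285) = 11900 J.
Q = ΔU + W = nCpΔT = 16600 J.
State after step 1: P = 239 kPa, V = 67.1 L, T = 405 K.
Step 2 — Polytropic n=1.28: T₂ = T₁(V₁/V₂)^(n−1) = 405×(5.83)^0.28 = 664 K; P₂ = P₁(V₁/V₂)^n = 2280 kPa.
W = (P₁V₁−P₂V₂)/(n−1) = (239×67.1−2280×11.5)/0.28 = -36500 J.
ΔU = nCvΔT = 4.76×20.8×(664−405) = 25600 J.
Q = ΔU + W = -11000 J.
Net over both steps: W = -31800 J, Q = 5650 J, ΔU = 37400 J.

37400 J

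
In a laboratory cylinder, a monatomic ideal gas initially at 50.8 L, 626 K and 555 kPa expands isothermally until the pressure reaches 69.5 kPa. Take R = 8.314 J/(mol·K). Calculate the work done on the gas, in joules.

-58600 J

n = P₁V₁/(RT₁) = 555×50.8/(8.314×626) = 5.42 mol.
Isothermal: T stays 626 K; PV = const ⇒ V₂ = 406 L, P₂ = 69.5 kPa.
W = nRT ln(V₂/V₁) = 5.42×8.314×626×ln(7.99) = 58600 J.
Work done on the gas = −W_by = -58600 J.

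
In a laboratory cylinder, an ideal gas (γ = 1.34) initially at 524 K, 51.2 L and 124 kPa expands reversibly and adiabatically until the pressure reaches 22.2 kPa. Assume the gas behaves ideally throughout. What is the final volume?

185 L

Adiabatic: T₂/T₁ = (P₂/P₁)^((γ−1)/γ) ⇒ T₂ = 524×(0.179)^0.254 = 339 K; V₂ = 185 L.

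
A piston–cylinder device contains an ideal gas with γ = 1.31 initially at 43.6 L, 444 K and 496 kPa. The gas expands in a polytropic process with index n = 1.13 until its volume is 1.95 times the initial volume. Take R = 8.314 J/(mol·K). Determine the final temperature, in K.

407 K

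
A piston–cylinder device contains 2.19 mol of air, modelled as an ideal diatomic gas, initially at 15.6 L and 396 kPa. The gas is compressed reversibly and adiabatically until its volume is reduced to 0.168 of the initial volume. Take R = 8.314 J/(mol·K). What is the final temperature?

693 K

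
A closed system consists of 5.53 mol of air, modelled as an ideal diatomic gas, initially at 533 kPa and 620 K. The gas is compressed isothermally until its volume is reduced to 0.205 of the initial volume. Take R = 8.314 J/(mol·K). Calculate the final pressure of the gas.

V₁ = nRT₁/P₁ = 5.53×8.314×620/533 = 53.5 L.
Isothermal: T stays 620 K; PV = const ⇒ V₂ = 11.0 L, P₂ = 2600 kPa.

2600 kPa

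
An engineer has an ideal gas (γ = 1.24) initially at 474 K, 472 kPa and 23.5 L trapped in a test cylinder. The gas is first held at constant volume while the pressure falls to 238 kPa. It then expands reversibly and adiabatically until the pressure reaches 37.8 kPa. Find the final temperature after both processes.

167 K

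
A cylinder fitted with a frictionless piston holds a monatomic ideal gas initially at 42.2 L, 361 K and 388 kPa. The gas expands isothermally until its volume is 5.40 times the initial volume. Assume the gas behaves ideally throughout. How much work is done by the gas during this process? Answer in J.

27600 J

n = P₁V₁/(RT₁) = 388×42.2/(8.314×361) = 5.46 mol.
Isothermal: T stays 361 K; PV = const ⇒ V₂ = 228 L, P₂ = 71.9 kPa.
W = nRT ln(V₂/V₁) = 5.46×8.314×361×ln(5.40) = 27600 J.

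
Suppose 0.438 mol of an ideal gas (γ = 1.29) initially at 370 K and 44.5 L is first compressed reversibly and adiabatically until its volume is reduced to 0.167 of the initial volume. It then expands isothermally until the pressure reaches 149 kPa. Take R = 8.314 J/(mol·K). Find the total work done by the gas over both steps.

-1540 J

P₁ = nRT₁/V₁ = 0.438×8.314×370/44.5 = 30.3 kPa.
Step 1 — Adiabatic: TV^(γ−1) = const ⇒ T₂ = 370×(5.99)^0.290 = 622 K; PV^γ = const ⇒ P₂ = 305 kPa.
ΔU = nCvΔT = 0.438×28.7×(622−370) = 3160 J.
Q = 0 for an adiabatic process, so W = −ΔU = -3160 J.
State after step 1: P = 305 kPa, V = 7.43 L, T = 622 K.
Step 2 — Isothermal: T stays 622 K; PV = const ⇒ V₂ = 15.2 L, P₂ = 149 kPa.
ΔU = 0 (ideal gas, T constant).
W = nRT ln(V₂/V₁) = 0.438×8.314×622×ln(2.04) = 1620 J.
Q = ΔU + W = 1620 J.
Net over both steps: W = -1540 J, Q = 1620 J, ΔU = 3160 J.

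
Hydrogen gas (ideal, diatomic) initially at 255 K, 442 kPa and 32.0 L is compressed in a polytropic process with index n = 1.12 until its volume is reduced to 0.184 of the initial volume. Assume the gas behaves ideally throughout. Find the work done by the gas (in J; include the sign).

n = P₁V₁/(RT₁) = 442×32.0/(8.314×255) = 6.67 mol.
Polytropic n=1.12: T₂ = T₁(V₁/V₂)^(n−1) = 255×(5.43)^0.12 = 312 K; P₂ = P₁(V₁/V₂)^n = 2940 kPa.
W = (P₁V₁−P₂V₂)/(n−1) = (442×32.0−2940×5.89)/0.12 = -26500 J.

-26500 J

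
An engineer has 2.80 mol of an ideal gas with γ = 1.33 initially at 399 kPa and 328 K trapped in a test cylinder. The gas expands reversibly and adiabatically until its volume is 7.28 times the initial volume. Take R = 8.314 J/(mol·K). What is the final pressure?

28.5 kPa

V₁ = nRT₁/P₁ = 2.80×8.314×328/399 = 19.1 L.
Adiabatic: TV^(γ−1) = const ⇒ T₂ = 328×(0.137)^0.330 = 170 K; PV^γ = const ⇒ P₂ = 28.5 kPa.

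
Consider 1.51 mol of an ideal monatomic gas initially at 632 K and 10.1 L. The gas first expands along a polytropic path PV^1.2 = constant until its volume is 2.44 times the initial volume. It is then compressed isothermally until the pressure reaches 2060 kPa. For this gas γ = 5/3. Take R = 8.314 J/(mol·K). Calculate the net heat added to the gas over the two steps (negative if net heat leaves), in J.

-8970 J

P₁ = nRT₁/V₁ = 1.51×8.314×632/10.1 = 786 kPa.
Step 1 — Polytropic n=1.2: T₂ = T₁(V₁/V₂)^(n−1) = 632×(0.410)^0.20 = 529 K; P₂ = P₁(V₁/V₂)^n = 269 kPa.
W = (P₁V₁−P₂V₂)/(n−1) = (786×10.1−269×24.6)/0.20 = 6480 J.
ΔU = nCvΔT = 1.51×12.5×(529−632) = -1940 J.
Q = ΔU + W = 4540 J.
State after step 1: P = 269 kPa, V = 24.6 L, T = 529 K.
Step 2 — Isothermal: T stays 529 K; PV = const ⇒ V₂ = 3.22 L, P₂ = 2060 kPa.
ΔU = 0 (ideal gas, T constant).
W = nRT ln(V₂/V₁) = 1.51×8.314×529×ln(0.131) = -13500 J.
Q = ΔU + W = -13500 J.
Net over both steps: W = -7020 J, Q = -8970 J, ΔU = -1940 J.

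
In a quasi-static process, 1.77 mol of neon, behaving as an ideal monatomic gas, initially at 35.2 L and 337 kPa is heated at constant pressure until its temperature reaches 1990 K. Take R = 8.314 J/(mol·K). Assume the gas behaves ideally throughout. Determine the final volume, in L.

86.9 L

T₁ = P₁V₁/(nR) = 337×35.2/(1.77×8.314) = 806 K.
Isobaric: P stays 337 kPa; V/T = const ⇒ T₂ = 1990 K, V₂ = 86.9 L.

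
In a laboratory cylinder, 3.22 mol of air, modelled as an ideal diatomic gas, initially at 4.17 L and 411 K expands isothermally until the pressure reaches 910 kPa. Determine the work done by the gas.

11700 J

P₁ = nRT₁/V₁ = 3.22×8.314×411/4.17 = 2640 kPa.
Isothermal: T stays 411 K; PV = const ⇒ V₂ = 12.1 L, P₂ = 910 kPa.
W = nRT ln(V₂/V₁) = 3.22×8.314×411×ln(2.90) = 11700 J.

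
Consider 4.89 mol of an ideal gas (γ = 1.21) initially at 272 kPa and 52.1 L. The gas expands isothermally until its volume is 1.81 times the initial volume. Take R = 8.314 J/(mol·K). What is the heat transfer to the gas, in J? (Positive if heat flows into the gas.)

8410 J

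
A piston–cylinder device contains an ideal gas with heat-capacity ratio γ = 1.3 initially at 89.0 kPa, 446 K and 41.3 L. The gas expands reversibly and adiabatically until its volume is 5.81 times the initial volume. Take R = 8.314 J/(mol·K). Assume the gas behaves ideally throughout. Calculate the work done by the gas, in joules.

5030 J

n = P₁V₁/(RT₁) = 89.0×41.3/(8.314×446) = 0.991 mol.
Adiabatic: TV^(γ−1) = const ⇒ T₂ = 446×(0.172)^0.300 = 263 K; PV^γ = const ⇒ P₂ = 9.04 kPa.
ΔU = nCvΔT = 0.991×27.7×(263−446) = -5030 J.
Q = 0 for an adiabatic process, so W = −ΔU = 5030 J.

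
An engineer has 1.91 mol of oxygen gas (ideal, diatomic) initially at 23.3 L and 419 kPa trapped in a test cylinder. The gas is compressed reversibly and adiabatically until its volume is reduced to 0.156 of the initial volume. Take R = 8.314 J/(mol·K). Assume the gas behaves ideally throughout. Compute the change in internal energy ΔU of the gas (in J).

T₁ = P₁V₁/(nR) = 419×23.3/(1.91×8.314) = 615 K.
Adiabatic: TV^(γ−1) = const ⇒ T₂ = 615×(6.41)^0.400 = 1290 K; PV^γ = const ⇒ P₂ = 5650 kPa.
For an ideal gas ΔU = nCvΔT with Cv = (5/2)R = 20.8 J/(mol·K).
ΔU = 1.91×20.8×(1290−615) = 26900 J.

26900 J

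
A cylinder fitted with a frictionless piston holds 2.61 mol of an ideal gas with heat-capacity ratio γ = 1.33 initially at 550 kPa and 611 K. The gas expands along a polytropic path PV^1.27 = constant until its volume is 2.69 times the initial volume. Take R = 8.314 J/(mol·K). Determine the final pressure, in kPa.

V₁ = nRT₁/P₁ = 2.61×8.314×611/550 = 24.1 L.
Polytropic n=1.27: T₂ = T₁(V₁/V₂)^(n−1) = 611×(0.372)^0.27 = 468 K; P₂ = P₁(V₁/V₂)^n = 157 kPa.

157 kPa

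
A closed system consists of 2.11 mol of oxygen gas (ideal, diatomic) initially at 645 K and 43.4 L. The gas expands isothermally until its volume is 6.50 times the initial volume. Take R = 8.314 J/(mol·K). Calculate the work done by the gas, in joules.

21200 J

P₁ = nRT₁/V₁ = 2.11×8.314×645/43.4 = 261 kPa.
Isothermal: T stays 645 K; PV = const ⇒ V₂ = 282 L, P₂ = 40.1 kPa.
W = nRT ln(V₂/V₁) = 2.11×8.314×645×ln(6.50) = 21200 J.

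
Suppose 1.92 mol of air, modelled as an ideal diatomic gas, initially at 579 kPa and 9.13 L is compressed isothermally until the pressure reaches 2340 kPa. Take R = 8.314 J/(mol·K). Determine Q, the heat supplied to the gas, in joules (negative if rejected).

-7380 J

T₁ = P₁V₁/(nR) = 579×9.13/(1.92×8.314) = 331 K.
Isothermal: T stays 331 K; PV = const ⇒ V₂ = 2.26 L, P₂ = 2340 kPa.
ΔU = 0 (ideal gas, T constant).
W = nRT ln(V₂/V₁) = 1.92×8.314×331×ln(0.247) = -7380 J.
Q = ΔU + W = -7380 J.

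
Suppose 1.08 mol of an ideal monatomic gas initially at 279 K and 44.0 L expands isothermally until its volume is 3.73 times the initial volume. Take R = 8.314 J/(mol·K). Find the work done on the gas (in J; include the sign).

P₁ = nRT₁/V₁ = 1.08×8.314×279/44.0 = 56.9 kPa.
Isothermal: T stays 279 K; PV = const ⇒ V₂ = 164 L, P₂ = 15.3 kPa.
W = nRT ln(V₂/V₁) = 1.08×8.314×279×ln(3.73) = 3300 J.
Work done on the gas = −W_by = -3300 J.

-3300 J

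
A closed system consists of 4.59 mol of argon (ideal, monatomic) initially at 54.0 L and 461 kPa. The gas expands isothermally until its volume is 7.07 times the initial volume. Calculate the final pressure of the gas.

T₁ = P₁V₁/(nR) = 461×54.0/(4.59×8.314) = 652 K.
Isothermal: T stays 652 K; PV = const ⇒ V₂ = 382 L, P₂ = 65.2 kPa.

65.2 kPa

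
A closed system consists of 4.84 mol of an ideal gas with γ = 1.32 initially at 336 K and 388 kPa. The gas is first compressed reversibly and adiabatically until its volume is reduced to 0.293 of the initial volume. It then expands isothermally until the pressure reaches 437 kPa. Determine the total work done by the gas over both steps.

9740 J

V₁ = nRT₁/P₁ = 4.84×8.314×336/388 = 34.8 L.
Step 1 — Adiabatic: TV^(γ−1) = const ⇒ T₂ = 336×(3.41)^0.320 = 498 K; PV^γ = const ⇒ P₂ = 1960 kPa.
ΔU = nCvΔT = 4.84×26.0×(498−336) = 20300 J.
Q = 0 for an adiabatic process, so W = −ΔU = -20300 J.
State after step 1: P = 1960 kPa, V = 10.2 L, T = 498 K.
Step 2 — Isothermal: T stays 498 K; PV = const ⇒ V₂ = 45.8 L, P₂ = 437 kPa.
ΔU = 0 (ideal gas, T constant).
W = nRT ln(V₂/V₁) = 4.84×8.314×498×ln(4.49) = 30100 J.
Q = ΔU + W = 30100 J.
Net over both steps: W = 9740 J, Q = 30100 J, ΔU = 20300 J.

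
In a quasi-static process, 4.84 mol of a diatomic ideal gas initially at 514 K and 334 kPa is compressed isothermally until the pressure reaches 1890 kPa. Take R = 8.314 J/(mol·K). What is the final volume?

10.9 L

V₁ = nRT₁/P₁ = 4.84×8.314×514/334 = 61.9 L.
Isothermal: T stays 514 K; PV = const ⇒ V₂ = 10.9 L, P₂ = 1890 kPa.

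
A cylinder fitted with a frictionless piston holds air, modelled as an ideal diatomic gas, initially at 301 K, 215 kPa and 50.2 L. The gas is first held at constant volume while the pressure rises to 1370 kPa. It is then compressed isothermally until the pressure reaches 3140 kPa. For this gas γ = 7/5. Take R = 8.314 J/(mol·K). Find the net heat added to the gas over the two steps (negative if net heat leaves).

n = P₁V₁/(RT₁) = 215×50.2/(8.314×301) = 4.31 mol.
Step 1 — Isochoric: V stays 50.2 L; P/T = const ⇒ T₂ = 1920 K, P₂ = 1370 kPa.
W = 0 (no volume change).
ΔU = nCvΔT = 4.31×20.8×(1920−301) = 145000 J.
Q = ΔU = 145000 J.
State after step 1: P = 1370 kPa, V = 50.2 L, T = 1920 K.
Step 2 — Isothermal: T stays 1920 K; PV = const ⇒ V₂ = 21.9 L, P₂ = 3140 kPa.
ΔU = 0 (ideal gas, T constant).
W = nRT ln(V₂/V₁) = 4.31×8.314×1920×ln(0.436) = -57000 J.
Q = ΔU + W = -57000 J.
Net over both steps: W = -57000 J, Q = 87900 J, ΔU = 145000 J.

87900 J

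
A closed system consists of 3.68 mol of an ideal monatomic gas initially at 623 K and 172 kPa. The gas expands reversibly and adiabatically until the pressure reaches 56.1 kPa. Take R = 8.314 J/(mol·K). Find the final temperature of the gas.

V₁ = nRT₁/P₁ = 3.68×8.314×623/172 = 111 L.
Adiabatic: T₂/T₁ = (P₂/P₁)^((γ−1)/γ) ⇒ T₂ = 623×(0.326)^0.400 = 398 K; V₂ = 217 L.

398 K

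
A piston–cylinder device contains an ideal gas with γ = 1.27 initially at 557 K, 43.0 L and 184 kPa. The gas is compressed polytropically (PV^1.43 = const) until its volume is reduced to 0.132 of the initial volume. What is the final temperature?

Polytropic n=1.43: T₂ = T₁(V₁/V₂)^(n−1) = 557×(7.58)^0.43 = 1330 K; P₂ = P₁(V₁/V₂)^n = 3330 kPa.

1330 K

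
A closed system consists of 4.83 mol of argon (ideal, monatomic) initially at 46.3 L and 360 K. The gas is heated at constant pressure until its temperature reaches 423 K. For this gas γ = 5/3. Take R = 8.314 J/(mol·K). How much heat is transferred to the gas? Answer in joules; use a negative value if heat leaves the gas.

P₁ = nRT₁/V₁ = 4.83×8.314×360/46.3 = 312 kPa.
Isobaric: P stays 312 kPa; V/T = const ⇒ T₂ = 423 K, V₂ = 54.4 L.
W = PΔV = 312×(54.4−46.3) kPa·L = 2530 J.
ΔU = nCvΔT = 4.83×12.5×(423−360) = 3790 J.
Q = ΔU + W = nCpΔT = 6320 J.

6320 J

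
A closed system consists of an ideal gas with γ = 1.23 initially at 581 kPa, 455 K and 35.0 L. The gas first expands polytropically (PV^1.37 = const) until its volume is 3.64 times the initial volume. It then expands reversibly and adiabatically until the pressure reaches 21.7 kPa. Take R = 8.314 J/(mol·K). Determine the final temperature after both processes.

n = P₁V₁/(RT₁) = 581×35.0/(8.314×455) = 5.38 mol.
Step 1 — Polytropic n=1.37: T₂ = T₁(V₁/V₂)^(n−1) = 455×(0.275)^0.37 = 282 K; P₂ = P₁(V₁/V₂)^n = 99.0 kPa.
W = (P₁V₁−P₂V₂)/(n−1) = (581×35.0−99.0×127)/0.37 = 20900 J.
ΔU = nCvΔT = 5.38×36.1×(282−455) = -33600 J.
Q = ΔU + W = -12700 J.
State after step 1: P = 99.0 kPa, V = 127 L, T = 282 K.
Step 2 — Adiabatic: T₂/T₁ = (P₂/P₁)^((γ−1)/γ) ⇒ T₂ = 282×(0.219)^0.187 = 212 K; V₂ = 437 L.
ΔU = nCvΔT = 5.38×36.1×(212−282) = -13500 J.
Q = 0 for an adiabatic process, so W = −ΔU = 13500 J.
Net over both steps: W = 34400 J, Q = -12700 J, ΔU = -47100 J.

212 K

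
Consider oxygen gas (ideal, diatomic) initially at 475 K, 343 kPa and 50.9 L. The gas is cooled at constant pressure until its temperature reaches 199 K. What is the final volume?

Isobaric: P stays 343 kPa; V/T = const ⇒ T₂ = 199 K, V₂ = 21.3 L.

21.3 L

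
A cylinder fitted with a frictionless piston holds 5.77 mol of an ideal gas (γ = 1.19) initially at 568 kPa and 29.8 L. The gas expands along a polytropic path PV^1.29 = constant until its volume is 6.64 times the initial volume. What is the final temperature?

204 K

T₁ = P₁V₁/(nR) = 568×29.8/(5.77×8.314) = 353 K.
Polytropic n=1.29: T₂ = T₁(V₁/V₂)^(n−1) = 353×(0.151)^0.29 = 204 K; P₂ = P₁(V₁/V₂)^n = 49.4 kPa.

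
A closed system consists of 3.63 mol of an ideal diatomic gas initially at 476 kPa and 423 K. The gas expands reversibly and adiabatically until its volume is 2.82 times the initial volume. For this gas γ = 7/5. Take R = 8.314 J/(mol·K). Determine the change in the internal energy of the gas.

-10800 J

V₁ = nRT₁/P₁ = 3.63×8.314×423/476 = 26.8 L.
Adiabatic: TV^(γ−1) = const ⇒ T₂ = 423×(0.355)^0.400 = 279 K; PV^γ = const ⇒ P₂ = 111 kPa.
For an ideal gas ΔU = nCvΔT with Cv = (5/2)R = 20.8 J/(mol·K).
ΔU = 3.63×20.8×(279−423) = -10800 J.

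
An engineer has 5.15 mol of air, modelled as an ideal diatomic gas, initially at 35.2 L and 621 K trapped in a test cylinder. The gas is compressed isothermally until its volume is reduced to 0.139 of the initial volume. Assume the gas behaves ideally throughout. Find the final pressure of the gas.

5430 kPa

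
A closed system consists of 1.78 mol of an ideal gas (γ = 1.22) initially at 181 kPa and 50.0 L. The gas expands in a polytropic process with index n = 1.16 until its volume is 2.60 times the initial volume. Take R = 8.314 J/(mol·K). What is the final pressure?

59.7 kPa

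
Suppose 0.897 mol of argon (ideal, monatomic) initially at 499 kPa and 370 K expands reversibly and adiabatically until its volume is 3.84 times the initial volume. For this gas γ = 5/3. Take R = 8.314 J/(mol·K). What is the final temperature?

V₁ = nRT₁/P₁ = 0.897×8.314×370/499 = 5.53 L.
Adiabatic: TV^(γ−1) = const ⇒ T₂ = 370×(0.260)^0.667 = 151 K; PV^γ = const ⇒ P₂ = 53.0 kPa.

151 K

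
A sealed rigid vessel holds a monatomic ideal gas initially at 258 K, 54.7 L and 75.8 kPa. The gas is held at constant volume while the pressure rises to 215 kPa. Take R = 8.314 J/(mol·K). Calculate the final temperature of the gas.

732 K

Isochoric: V stays 54.7 L; P/T = const ⇒ T₂ = 732 K, P₂ = 215 kPa.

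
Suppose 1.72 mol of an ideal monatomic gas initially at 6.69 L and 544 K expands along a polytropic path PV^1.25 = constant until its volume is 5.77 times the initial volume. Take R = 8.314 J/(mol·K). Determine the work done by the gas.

11000 J

P₁ = nRT₁/V₁ = 1.72×8.314×544/6.69 = 1160 kPa.
Polytropic n=1.25: T₂ = T₁(V₁/V₂)^(n−1) = 544×(0.173)^0.25 = 351 K; P₂ = P₁(V₁/V₂)^n = 130 kPa.
W = (P₁V₁−P₂V₂)/(n−1) = (1160×6.69−130×38.6)/0.25 = 11000 J.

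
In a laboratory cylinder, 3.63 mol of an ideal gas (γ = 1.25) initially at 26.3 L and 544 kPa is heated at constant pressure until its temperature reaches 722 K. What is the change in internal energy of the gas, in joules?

29900 J

T₁ = P₁V₁/(nR) = 544×26.3/(3.63×8.314) = 474 K.
Isobaric: P stays 544 kPa; V/T = const ⇒ T₂ = 722 K, V₂ = 40.1 L.
For an ideal gas ΔU = nCvΔT with Cv = R/(γ−1) = 33.3 J/(mol·K).
ΔU = 3.63×33.3×(722−474) = 29900 J.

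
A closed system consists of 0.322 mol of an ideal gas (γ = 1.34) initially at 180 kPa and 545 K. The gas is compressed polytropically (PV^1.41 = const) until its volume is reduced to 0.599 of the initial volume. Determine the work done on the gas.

832 J

V₁ = nRT₁/P₁ = 0.322×8.314×545/180 = 8.11 L.
Polytropic n=1.41: T₂ = T₁(V₁/V₂)^(n−1) = 545×(1.67)^0.41 = 672 K; P₂ = P₁(V₁/V₂)^n = 371 kPa.
W = (P₁V₁−P₂V₂)/(n−1) = (180×8.11−371×4.86)/0.41 = -832 J.
Work done on the gas = −W_by = 832 J.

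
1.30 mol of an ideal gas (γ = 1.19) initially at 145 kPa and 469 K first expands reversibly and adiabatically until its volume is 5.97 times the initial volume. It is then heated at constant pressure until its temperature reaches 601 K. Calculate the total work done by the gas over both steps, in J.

10600 J

V₁ = nRT₁/P₁ = 1.30×8.314×469/145 = 35.0 L.
Step 1 — Adiabatic: TV^(γ−1) = const ⇒ T₂ = 469×(0.168)^0.190 = 334 K; PV^γ = const ⇒ P₂ = 17.3 kPa.
ΔU = nCvΔT = 1.30×43.8×(334−469) = -7680 J.
Q = 0 for an adiabatic process, so W = −ΔU = 7680 J.
State after step 1: P = 17.3 kPa, V = 209 L, T = 334 K.
Step 2 — Isobaric: P stays 17.3 kPa; V/T = const ⇒ T₂ = 601 K, V₂ = 376 L.
W = PΔV = 17.3×(376−209) kPa·L = 2890 J.
ΔU = nCvΔT = 1.30×43.8×(601−334) = 15200 J.
Q = ΔU + W = nCpΔT = 18100 J.
Net over both steps: W = 10600 J, Q = 18100 J, ΔU = 7510 J.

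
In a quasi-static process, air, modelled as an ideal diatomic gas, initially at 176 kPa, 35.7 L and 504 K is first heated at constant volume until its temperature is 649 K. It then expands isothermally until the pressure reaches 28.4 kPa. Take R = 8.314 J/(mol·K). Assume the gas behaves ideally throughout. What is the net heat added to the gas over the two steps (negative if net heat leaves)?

n = P₁V₁/(RT₁) = 176×35.7/(8.314×504) = 1.50 mol.
Step 1 — Isochoric: V stays 35.7 L; P/T = const ⇒ T₂ = 649 K, P₂ = 227 kPa.
W = 0 (no volume change).
ΔU = nCvΔT = 1.50×20.8×(649−504) = 4520 J.
Q = ΔU = 4520 J.
State after step 1: P = 227 kPa, V = 35.7 L, T = 649 K.
Step 2 — Isothermal: T stays 649 K; PV = const ⇒ V₂ = 285 L, P₂ = 28.4 kPa.
ΔU = 0 (ideal gas, T constant).
W = nRT ln(V₂/V₁) = 1.50×8.314×649×ln(7.98) = 16800 J.
Q = ΔU + W = 16800 J.
Net over both steps: W = 16800 J, Q = 21300 J, ΔU = 4520 J.

21300 J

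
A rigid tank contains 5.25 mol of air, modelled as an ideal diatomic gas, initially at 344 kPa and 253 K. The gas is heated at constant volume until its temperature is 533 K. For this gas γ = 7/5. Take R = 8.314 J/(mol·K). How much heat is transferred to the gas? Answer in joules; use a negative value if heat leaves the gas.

30600 J

V₁ = nRT₁/P₁ = 5.25×8.314×253/344 = 32.1 L.
Isochoric: V stays 32.1 L; P/T = const ⇒ T₂ = 533 K, P₂ = 725 kPa.
W = 0 (no volume change).
ΔU = nCvΔT = 5.25×20.8×(533−253) = 30600 J.
Q = ΔU = 30600 J.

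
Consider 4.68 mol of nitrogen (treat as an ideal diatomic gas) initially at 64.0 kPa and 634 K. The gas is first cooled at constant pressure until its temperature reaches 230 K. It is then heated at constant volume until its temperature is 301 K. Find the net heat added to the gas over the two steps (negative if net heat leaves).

-48100 J

V₁ = nRT₁/P₁ = 4.68×8.314×634/64.0 = 385 L.
Step 1 — Isobaric: P stays 64.0 kPa; V/T = const ⇒ T₂ = 230 K, V₂ = 140 L.
W = PΔV = 64.0×(140−385) kPa·L = -15700 J.
ΔU = nCvΔT = 4.68×20.8×(230−634) = -39300 J.
Q = ΔU + W = nCpΔT = -55000 J.
State after step 1: P = 64.0 kPa, V = 140 L, T = 230 K.
Step 2 — Isochoric: V stays 140 L; P/T = const ⇒ T₂ = 301 K, P₂ = 83.8 kPa.
W = 0 (no volume change).
ΔU = nCvΔT = 4.68×20.8×(301−230) = 6910 J.
Q = ΔU = 6910 J.
Net over both steps: W = -15700 J, Q = -48100 J, ΔU = -32400 J.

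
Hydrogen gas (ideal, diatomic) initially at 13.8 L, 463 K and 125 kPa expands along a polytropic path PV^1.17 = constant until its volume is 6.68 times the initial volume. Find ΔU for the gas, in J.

n = P₁V₁/(RT₁) = 125×13.8/(8.314×463) = 0.448 mol.
Polytropic n=1.17: T₂ = T₁(V₁/V₂)^(n−1) = 463×(0.150)^0.17 = 335 K; P₂ = P₁(V₁/V₂)^n = 13.5 kPa.
For an ideal gas ΔU = nCvΔT with Cv = (5/2)R = 20.8 J/(mol·K).
ΔU = 0.448×20.8×(335−463) = -1190 J.

-1190 J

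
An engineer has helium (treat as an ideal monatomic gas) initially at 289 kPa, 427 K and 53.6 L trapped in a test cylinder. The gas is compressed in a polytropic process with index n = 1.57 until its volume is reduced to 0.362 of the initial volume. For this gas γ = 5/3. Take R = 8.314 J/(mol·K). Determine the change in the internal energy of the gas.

18200 J

n = P₁V₁/(RT₁) = 289×53.6/(8.314×427) = 4.36 mol.
Polytropic n=1.57: T₂ = T₁(V₁/V₂)^(n−1) = 427×(2.76)^0.57 = 762 K; P₂ = P₁(V₁/V₂)^n = 1420 kPa.
For an ideal gas ΔU = nCvΔT with Cv = (3/2)R = 12.5 J/(mol·K).
ΔU = 4.36×12.5×(762−427) = 18200 J.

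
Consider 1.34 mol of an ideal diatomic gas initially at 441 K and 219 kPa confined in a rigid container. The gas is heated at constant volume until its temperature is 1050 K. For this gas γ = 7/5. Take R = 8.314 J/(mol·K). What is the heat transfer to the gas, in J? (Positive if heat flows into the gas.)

17000 J

V₁ = nRT₁/P₁ = 1.34×8.314×441/219 = 22.4 L.
Isochoric: V stays 22.4 L; P/T = const ⇒ T₂ = 1050 K, P₂ = 521 kPa.
W = 0 (no volume change).
ΔU = nCvΔT = 1.34×20.8×(1050−441) = 17000 J.
Q = ΔU = 17000 J.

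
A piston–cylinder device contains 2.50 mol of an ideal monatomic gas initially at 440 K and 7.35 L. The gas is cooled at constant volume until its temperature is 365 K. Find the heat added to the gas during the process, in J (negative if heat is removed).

-2340 J

P₁ = nRT₁/V₁ = 2.50×8.314×440/7.35 = 1240 kPa.
Isochoric: V stays 7.35 L; P/T = const ⇒ T₂ = 365 K, P₂ = 1030 kPa.
W = 0 (no volume change).
ΔU = nCvΔT = 2.50×12.5×(365−440) = -2340 J.
Q = ΔU = -2340 J.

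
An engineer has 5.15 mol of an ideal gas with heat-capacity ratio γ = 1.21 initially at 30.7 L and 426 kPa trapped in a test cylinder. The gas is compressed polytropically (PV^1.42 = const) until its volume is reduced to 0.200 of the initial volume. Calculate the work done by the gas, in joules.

T₁ = P₁V₁/(nR) = 426×30.7/(5.15×8.314) = 305 K.
Polytropic n=1.42: T₂ = T₁(V₁/V₂)^(n−1) = 305×(5.00)^0.42 = 600 K; P₂ = P₁(V₁/V₂)^n = 4190 kPa.
W = (P₁V₁−P₂V₂)/(n−1) = (426×30.7−4190×6.14)/0.42 = -30100 J.

-30100 J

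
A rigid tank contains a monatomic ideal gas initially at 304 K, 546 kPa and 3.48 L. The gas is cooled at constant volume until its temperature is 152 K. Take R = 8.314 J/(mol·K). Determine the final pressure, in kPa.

273 kPa

Isochoric: V stays 3.48 L; P/T = const ⇒ T₂ = 152 K, P₂ = 273 kPa.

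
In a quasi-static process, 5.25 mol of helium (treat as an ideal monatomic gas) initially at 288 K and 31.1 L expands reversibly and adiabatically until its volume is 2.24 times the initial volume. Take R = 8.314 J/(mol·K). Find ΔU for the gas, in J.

-7840 J

P₁ = nRT₁/V₁ = 5.25×8.314×288/31.1 = 404 kPa.
Adiabatic: TV^(γ−1) = const ⇒ T₂ = 288×(0.446)^0.667 = 168 K; PV^γ = const ⇒ P₂ = 105 kPa.
For an ideal gas ΔU = nCvΔT with Cv = (3/2)R = 12.5 J/(mol·K).
ΔU = 5.25×12.5×(168−288) = -7840 J.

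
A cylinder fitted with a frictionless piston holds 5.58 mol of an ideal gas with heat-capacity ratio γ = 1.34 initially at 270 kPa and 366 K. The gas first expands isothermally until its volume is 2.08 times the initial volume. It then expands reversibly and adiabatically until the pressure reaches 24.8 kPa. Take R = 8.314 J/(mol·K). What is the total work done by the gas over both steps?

29600 J

V₁ = nRT₁/P₁ = 5.58×8.314×366/270 = 62.9 L.
Step 1 — Isothermal: T stays 366 K; PV = const ⇒ V₂ = 131 L, P₂ = 130 kPa.
ΔU = 0 (ideal gas, T constant).
W = nRT ln(V₂/V₁) = 5.58×8.314×366×ln(2.08) = 12400 J.
Q = ΔU + W = 12400 J.
State after step 1: P = 130 kPa, V = 131 L, T = 366 K.
Step 2 — Adiabatic: T₂/T₁ = (P₂/P₁)^((γ−1)/γ) ⇒ T₂ = 366×(0.191)^0.254 = 240 K; V₂ = 450 L.
ΔU = nCvΔT = 5.58×24.5×(240−366) = -17100 J.
Q = 0 for an adiabatic process, so W = −ΔU = 17100 J.
Net over both steps: W = 29600 J, Q = 12400 J, ΔU = -17100 J.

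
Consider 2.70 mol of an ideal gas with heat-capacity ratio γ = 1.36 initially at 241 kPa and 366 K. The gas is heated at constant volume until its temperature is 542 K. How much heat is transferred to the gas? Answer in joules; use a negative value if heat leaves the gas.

11000 J

V₁ = nRT₁/P₁ = 2.70×8.314×366/241 = 34.1 L.
Isochoric: V stays 34.1 L; P/T = const ⇒ T₂ = 542 K, P₂ = 357 kPa.
W = 0 (no volume change).
ΔU = nCvΔT = 2.70×23.1×(542−366) = 11000 J.
Q = ΔU = 11000 J.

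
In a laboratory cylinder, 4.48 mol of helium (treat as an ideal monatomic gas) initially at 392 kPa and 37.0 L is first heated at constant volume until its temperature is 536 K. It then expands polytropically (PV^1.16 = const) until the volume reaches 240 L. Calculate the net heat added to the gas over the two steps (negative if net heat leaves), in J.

32700 J

T₁ = P₁V₁/(nR) = 392×37.0/(4.48×8.314) = 389 K.
Step 1 — Isochoric: V stays 37.0 L; P/T = const ⇒ T₂ = 536 K, P₂ = 540 kPa.
W = 0 (no volume change).
ΔU = nCvΔT = 4.48×12.5×(536−389) = 8190 J.
Q = ΔU = 8190 J.
State after step 1: P = 540 kPa, V = 37.0 L, T = 536 K.
Step 2 — Polytropic n=1.16: T₂ = T₁(V₁/V₂)^(n−1) = 536×(0.154)^0.16 = 397 K; P₂ = P₁(V₁/V₂)^n = 61.7 kPa.
W = (P₁V₁−P₂V₂)/(n−1) = (540×37.0−61.7×240)/0.16 = 32300 J.
ΔU = nCvΔT = 4.48×12.5×(397−536) = -7740 J.
Q = ΔU + W = 24500 J.
Net over both steps: W = 32300 J, Q = 32700 J, ΔU = 448 J.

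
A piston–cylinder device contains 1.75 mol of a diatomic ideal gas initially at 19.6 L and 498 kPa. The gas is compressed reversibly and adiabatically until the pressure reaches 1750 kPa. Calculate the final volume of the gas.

7.99 L

T₁ = P₁V₁/(nR) = 498×19.6/(1.75×8.314) = 671 K.
Adiabatic: T₂/T₁ = (P₂/P₁)^((γ−1)/γ) ⇒ T₂ = 671×(3.51)^0.286 = 961 K; V₂ = 7.99 L.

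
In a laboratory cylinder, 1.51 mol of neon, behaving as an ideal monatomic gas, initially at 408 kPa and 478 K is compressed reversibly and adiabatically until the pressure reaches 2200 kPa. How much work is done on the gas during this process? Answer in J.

8660 J

V₁ = nRT₁/P₁ = 1.51×8.314×478/408 = 14.7 L.
Adiabatic: T₂/T₁ = (P₂/P₁)^((γ−1)/γ) ⇒ T₂ = 478×(5.39)^0.400 = 938 K; V₂ = 5.35 L.
ΔU = nCvΔT = 1.51×12.5×(938−478) = 8660 J.
Q = 0 for an adiabatic process, so W = −ΔU = -8660 J.
Work done on the gas = −W_by = 8660 J.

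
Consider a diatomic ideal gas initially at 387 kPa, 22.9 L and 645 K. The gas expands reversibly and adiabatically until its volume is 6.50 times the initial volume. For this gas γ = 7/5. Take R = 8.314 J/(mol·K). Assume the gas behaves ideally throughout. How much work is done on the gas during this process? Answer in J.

n = P₁V₁/(RT₁) = 387×22.9/(8.314×645) = 1.65 mol.
Adiabatic: TV^(γ−1) = const ⇒ T₂ = 645×(0.154)^0.400 = 305 K; PV^γ = const ⇒ P₂ = 28.2 kPa.
ΔU = nCvΔT = 1.65×20.8×(305−645) = -11700 J.
Q = 0 for an adiabatic process, so W = −ΔU = 11700 J.
Work done on the gas = −W_by = -11700 J.

-11700 J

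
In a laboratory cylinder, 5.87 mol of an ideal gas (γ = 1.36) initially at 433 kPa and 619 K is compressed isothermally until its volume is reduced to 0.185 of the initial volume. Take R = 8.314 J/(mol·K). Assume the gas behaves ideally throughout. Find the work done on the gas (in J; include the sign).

51000 J

V₁ = nRT₁/P₁ = 5.87×8.314×619/433 = 69.8 L.
Isothermal: T stays 619 K; PV = const ⇒ V₂ = 12.9 L, P₂ = 2340 kPa.
W = nRT ln(V₂/V₁) = 5.87×8.314×619×ln(0.185) = -51000 J.
Work done on the gas = −W_by = 51000 J.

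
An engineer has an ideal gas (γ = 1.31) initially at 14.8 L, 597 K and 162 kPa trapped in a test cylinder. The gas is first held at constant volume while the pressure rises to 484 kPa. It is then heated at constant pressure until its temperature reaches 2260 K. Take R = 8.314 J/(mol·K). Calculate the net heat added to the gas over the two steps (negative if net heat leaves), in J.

n = P₁V₁/(RT₁) = 162×14.8/(8.314×597) = 0.483 mol.
Step 1 — Isochoric: V stays 14.8 L; P/T = const ⇒ T₂ = 1780 K, P₂ = 484 kPa.
W = 0 (no volume change).
ΔU = nCvΔT = 0.483×26.8×(1780−597) = 15400 J.
Q = ΔU = 15400 J.
State after step 1: P = 484 kPa, V = 14.8 L, T = 1780 K.
Step 2 — Isobaric: P stays 484 kPa; V/T = const ⇒ T₂ = 2260 K, V₂ = 18.8 L.
W = PΔV = 484×(18.8−14.8) kPa·L = 1910 J.
ΔU = nCvΔT = 0.483×26.8×(2260−1780) = 6170 J.
Q = ΔU + W = nCpΔT = 8080 J.
Net over both steps: W = 1910 J, Q = 23500 J, ΔU = 21500 J.

23500 J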